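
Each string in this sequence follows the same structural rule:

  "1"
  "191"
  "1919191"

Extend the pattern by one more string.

191919191919191

s(k+1) = s(k)·9·s(k) — each term doubles the last with '9' between the halves.
So the next term is two copies of 1919191 with '9' between the halves.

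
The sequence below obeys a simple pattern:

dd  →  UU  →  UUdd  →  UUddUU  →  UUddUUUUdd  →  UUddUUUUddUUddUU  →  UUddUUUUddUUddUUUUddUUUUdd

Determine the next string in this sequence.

UUddUUUUddUUddUUUUddUUUUddUUddUUUUddUUddUU

This is a Fibonacci-style word recurrence s(k) = s(k−1)·s(k−2): e.g. UU·dd = UUdd.
So term 8 is UUddUUUUddUUddUUUUddUUUUdd·UUddUUUUddUUddUU.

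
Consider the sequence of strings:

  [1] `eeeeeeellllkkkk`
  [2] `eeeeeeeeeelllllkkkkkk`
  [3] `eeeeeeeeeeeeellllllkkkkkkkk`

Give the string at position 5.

eeeeeeeeeeeeeeeeeeellllllllkkkkkkkkkkkk

Term n consists of 3n+1 e's, followed by n+2 l's, followed by 2n k's, where the shown terms are n = 2, 3, 4.
Setting n = 6 gives 19, 8, 12 characters in each block.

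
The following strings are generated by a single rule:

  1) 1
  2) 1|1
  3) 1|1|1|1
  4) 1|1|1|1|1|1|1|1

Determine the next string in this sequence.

Each string is two copies of the previous one joined by '|'.
Doubling 1|1|1|1|1|1|1|1 with '|' between the halves:

1|1|1|1|1|1|1|1|1|1|1|1|1|1|1|1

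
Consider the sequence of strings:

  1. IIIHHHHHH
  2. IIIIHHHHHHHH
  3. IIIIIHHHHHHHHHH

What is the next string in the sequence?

IIIIIIHHHHHHHHHHHH

Reading off run lengths: I runs 3, 4, 5; H runs 6, 8, 10 — each is linear in n, where the shown terms are n = 3, 4, 5.
At n = 6 the blocks have lengths 6, 12.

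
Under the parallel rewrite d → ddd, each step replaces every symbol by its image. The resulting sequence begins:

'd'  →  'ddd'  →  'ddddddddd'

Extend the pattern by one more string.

ddddddddddddddddddddddddddd

Rewriting each symbol of ddddddddd: d→ddd, d→ddd, d→ddd, d→ddd, d→ddd, d→ddd, d→ddd, d→ddd, d→ddd, which concatenates to ddd ddd ddd ddd ddd ddd ddd ddd ddd.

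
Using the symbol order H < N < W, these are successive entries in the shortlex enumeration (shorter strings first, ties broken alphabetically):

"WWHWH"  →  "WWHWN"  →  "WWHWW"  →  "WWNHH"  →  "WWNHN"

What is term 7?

Stepping forward 2 times from WWNHN: WWNHN → WWNHW, then the target.

WWNNH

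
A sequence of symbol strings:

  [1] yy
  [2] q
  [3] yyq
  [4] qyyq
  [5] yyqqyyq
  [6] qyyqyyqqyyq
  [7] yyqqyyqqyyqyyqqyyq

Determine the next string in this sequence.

qyyqyyqqyyqyyqqyyqqyyqyyqqyyq

This is a Fibonacci-style word recurrence s(k) = s(k−2)·s(k−1): e.g. yy·q = yyq.
Continuing: qyyqyyqqyyq · yyqqyyqqyyqyyqqyyq gives term 8.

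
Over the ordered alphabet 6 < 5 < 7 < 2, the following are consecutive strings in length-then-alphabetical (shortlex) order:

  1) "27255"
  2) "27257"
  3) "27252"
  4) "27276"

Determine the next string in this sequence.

27275

Treat 27276 as a base-4 numeral over the given alphabet and add one, carrying through any trailing 2's.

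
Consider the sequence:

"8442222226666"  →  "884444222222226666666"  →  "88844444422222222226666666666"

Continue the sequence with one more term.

8888444444442222222222226666666666666

The n-th term is n-1 8's then 2n-2 4's then 2n+2 2's then 3n-2 6's, where the shown terms are n = 2, 3, 4.
At n = 5 the blocks have lengths 4, 8, 12, 13.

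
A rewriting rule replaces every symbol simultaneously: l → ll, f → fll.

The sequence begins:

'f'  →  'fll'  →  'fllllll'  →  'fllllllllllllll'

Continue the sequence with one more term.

fllllllllllllllllllllllllllllll

Replace each of the 15 characters of fllllllllllllll in place — fll ll ll ll ll ll ll ll ll ll ll ll ll ll ll — and concatenate.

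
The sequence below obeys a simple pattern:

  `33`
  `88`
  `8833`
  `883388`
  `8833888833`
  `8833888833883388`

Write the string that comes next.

88338888338833888833888833

From term 3 onward, concatenate the last term with the second-to-last: 88·33 = 8833, 8833·88 = 883388, …
The next term joins 8833888833883388 and 8833888833.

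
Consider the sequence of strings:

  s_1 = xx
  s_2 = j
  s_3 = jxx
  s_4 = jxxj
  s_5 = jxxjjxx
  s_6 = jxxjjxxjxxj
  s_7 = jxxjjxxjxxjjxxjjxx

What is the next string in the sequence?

Each term (from the third on) is the previous term followed by the one before it: term 3 = j·xx = jxx.
The next term joins jxxjjxxjxxjjxxjjxx and jxxjjxxjxxj.

jxxjjxxjxxjjxxjjxxjxxjjxxjxxj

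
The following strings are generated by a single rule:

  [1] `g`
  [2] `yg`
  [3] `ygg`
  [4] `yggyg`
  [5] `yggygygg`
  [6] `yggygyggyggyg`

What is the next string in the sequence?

This is a Fibonacci-style word recurrence s(k) = s(k−1)·s(k−2): e.g. yg·g = ygg.
So term 7 is yggygyggyggyg·yggygygg.

yggygyggyggygyggygygg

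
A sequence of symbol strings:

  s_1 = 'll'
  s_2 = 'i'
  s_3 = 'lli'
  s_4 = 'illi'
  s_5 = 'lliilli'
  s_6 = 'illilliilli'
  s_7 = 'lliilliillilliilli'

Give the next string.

Each term (from the third on) is the two preceding terms concatenated in order: term 3 = ll·i = lli.
Continuing: illilliilli · lliilliillilliilli gives term 8.

illilliillilliilliillilliilli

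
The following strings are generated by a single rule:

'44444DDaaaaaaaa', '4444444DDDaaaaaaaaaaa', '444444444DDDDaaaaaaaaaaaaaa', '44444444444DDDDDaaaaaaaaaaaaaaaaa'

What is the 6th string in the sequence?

444444444444444DDDDDDDaaaaaaaaaaaaaaaaaaaaaaa

Term n consists of 2n+1 4's, followed by n D's, followed by 3n+2 a's, where the shown terms are n = 2, 3, 4, 5.
Setting n = 7 gives 15, 7, 23 characters in each block.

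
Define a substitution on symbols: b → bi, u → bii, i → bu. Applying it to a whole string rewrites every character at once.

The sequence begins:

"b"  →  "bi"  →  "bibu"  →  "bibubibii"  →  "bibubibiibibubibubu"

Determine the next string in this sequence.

φ(bibubibiibibubibubu) expands symbol-by-symbol to bi bu bi bii bi bu bi bu bu bi bu bi bii bi bu bi bii bi bii; joining the 19 pieces gives the next term.

bibubibiibibubibububibubibiibibubibiibibii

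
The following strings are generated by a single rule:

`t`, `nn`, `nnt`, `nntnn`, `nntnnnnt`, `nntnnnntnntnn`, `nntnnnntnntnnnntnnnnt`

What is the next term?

nntnnnntnntnnnntnnnntnntnnnntnntnn

Each term (from the third on) is the previous term followed by the one before it: term 3 = nn·t = nnt.
So term 8 is nntnnnntnntnnnntnnnnt·nntnnnntnntnn.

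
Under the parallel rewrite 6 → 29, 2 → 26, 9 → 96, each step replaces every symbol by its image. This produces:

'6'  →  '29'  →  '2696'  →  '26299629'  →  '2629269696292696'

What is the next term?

26292696262996299629269626299629

Applying the rule to each of the 16 symbols of 2629269696292696 gives the pieces 26 29 26 96 26 29 96 29 96 29 26 96 26 29 96 29, which concatenate to the answer.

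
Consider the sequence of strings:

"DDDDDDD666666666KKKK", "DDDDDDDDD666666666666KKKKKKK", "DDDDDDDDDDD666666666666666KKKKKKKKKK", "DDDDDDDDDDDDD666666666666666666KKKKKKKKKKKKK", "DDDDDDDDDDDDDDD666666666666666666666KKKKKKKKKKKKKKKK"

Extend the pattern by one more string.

Each string has the form D^{2n+3} 6^{3n+3} K^{3n-2}, where the shown terms are n = 2, 3, 4, 5, 6.
At n = 7 the blocks have lengths 17, 24, 19.

DDDDDDDDDDDDDDDDD666666666666666666666666KKKKKKKKKKKKKKKKKKK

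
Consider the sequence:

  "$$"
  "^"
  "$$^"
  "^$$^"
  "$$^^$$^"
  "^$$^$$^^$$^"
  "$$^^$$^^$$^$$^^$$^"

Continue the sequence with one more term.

From term 3 onward, concatenate the second-to-last term with the last: $$·^ = $$^, ^·$$^ = ^$$^, …
Continuing: ^$$^$$^^$$^ · $$^^$$^^$$^$$^^$$^ gives term 8.

^$$^$$^^$$^$$^^$$^^$$^$$^^$$^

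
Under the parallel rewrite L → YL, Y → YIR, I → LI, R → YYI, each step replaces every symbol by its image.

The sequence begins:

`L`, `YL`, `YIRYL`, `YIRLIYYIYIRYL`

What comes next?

Applying the rule to each of the 13 symbols of YIRLIYYIYIRYL gives the pieces YIR LI YYI YL LI YIR YIR LI YIR LI YYI YIR YL, which concatenate to the answer.

YIRLIYYIYLLIYIRYIRLIYIRLIYYIYIRYL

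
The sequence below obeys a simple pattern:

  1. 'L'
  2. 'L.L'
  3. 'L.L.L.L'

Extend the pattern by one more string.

Every step duplicates the string with '.' between the halves.
So the next term is two copies of L.L.L.L with '.' between the halves.

L.L.L.L.L.L.L.L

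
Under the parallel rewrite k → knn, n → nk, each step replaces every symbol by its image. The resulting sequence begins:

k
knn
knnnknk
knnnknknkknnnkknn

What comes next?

φ(knnnknknkknnnkknn) expands symbol-by-symbol to knn nk nk nk knn nk knn nk knn knn nk nk nk knn knn nk nk; joining the 17 pieces gives the next term.

knnnknknkknnnkknnnkknnknnnknknkknnknnnknk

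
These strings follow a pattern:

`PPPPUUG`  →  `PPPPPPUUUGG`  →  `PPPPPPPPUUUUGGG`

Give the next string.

PPPPPPPPPPUUUUUGGGG

Each string has the form P^{2n} U^{n} G^{n-1}, where the shown terms are n = 2, 3, 4.
Setting n = 5 gives 10, 5, 4 characters in each block.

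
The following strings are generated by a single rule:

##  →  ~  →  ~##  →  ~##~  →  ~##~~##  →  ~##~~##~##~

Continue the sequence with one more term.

~##~~##~##~~##~~##

This is a Fibonacci-style word recurrence s(k) = s(k−1)·s(k−2): e.g. ~·## = ~##.
Continuing: ~##~~##~##~ · ~##~~## gives term 7.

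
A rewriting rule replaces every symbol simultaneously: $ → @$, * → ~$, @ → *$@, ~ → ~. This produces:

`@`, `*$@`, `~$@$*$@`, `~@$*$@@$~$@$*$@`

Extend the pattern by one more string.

Applying the rule to each of the 15 symbols of ~@$*$@@$~$@$*$@ gives the pieces ~ *$@ @$ ~$ @$ *$@ *$@ @$ ~ @$ *$@ @$ ~$ @$ *$@, which concatenate to the answer.

~*$@@$~$@$*$@*$@@$~@$*$@@$~$@$*$@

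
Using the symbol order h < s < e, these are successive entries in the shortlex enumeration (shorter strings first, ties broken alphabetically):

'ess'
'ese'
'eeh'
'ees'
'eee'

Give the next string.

hhhh

eee is the last string of length 3, so the next is the first of length 4: h repeated 4 times.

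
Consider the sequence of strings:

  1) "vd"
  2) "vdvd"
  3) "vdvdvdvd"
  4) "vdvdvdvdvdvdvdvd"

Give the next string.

s(k+1) = s(k)·s(k) — each term doubles the last.
Doubling vdvdvdvdvdvdvdvd:

vdvdvdvdvdvdvdvdvdvdvdvdvdvdvdvd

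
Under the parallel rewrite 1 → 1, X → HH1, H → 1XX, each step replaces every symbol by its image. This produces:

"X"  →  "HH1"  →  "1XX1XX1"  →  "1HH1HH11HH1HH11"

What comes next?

Rewriting the 15 symbols of 1HH1HH11HH1HH11 one by one yields 1 1XX 1XX 1 1XX 1XX 1 1 1XX 1XX 1 1XX 1XX 1 1; concatenated:

11XX1XX11XX1XX111XX1XX11XX1XX11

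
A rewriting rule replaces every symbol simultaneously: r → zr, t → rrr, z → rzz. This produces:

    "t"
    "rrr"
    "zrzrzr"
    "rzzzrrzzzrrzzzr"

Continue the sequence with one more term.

Replace each of the 15 characters of rzzzrrzzzrrzzzr in place — zr rzz rzz rzz zr zr rzz rzz rzz zr zr rzz rzz rzz zr — and concatenate.

zrrzzrzzrzzzrzrrzzrzzrzzzrzrrzzrzzrzzzr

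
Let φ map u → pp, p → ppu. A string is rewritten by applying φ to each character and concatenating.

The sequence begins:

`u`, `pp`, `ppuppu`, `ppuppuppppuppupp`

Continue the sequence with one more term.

ppuppuppppuppuppppuppuppuppuppppuppuppppuppu

Applying the rule to each of the 16 symbols of ppuppuppppuppupp gives the pieces ppu ppu pp ppu ppu pp ppu ppu ppu ppu pp ppu ppu pp ppu ppu, which concatenate to the answer.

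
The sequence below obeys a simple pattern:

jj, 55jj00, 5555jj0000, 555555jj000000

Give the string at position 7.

Every step adds 55 to the front and 00 to the end of the previous string.
From 555555jj000000, 3 further steps: 555555jj000000 → 55555555jj00000000 → 5555555555jj0000000000 → (answer).

555555555555jj000000000000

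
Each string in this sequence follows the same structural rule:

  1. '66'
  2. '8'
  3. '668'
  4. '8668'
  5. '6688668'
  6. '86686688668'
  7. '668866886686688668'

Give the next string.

86686688668668866886686688668

This is a Fibonacci-style word recurrence s(k) = s(k−2)·s(k−1): e.g. 66·8 = 668.
The next term joins 86686688668 and 668866886686688668.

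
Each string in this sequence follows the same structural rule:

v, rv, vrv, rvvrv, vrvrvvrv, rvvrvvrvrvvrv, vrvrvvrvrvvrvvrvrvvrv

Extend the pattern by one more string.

rvvrvvrvrvvrvvrvrvvrvrvvrvvrvrvvrv

This is a Fibonacci-style word recurrence s(k) = s(k−2)·s(k−1): e.g. v·rv = vrv.
The next term joins rvvrvvrvrvvrv and vrvrvvrvrvvrvvrvrvvrv.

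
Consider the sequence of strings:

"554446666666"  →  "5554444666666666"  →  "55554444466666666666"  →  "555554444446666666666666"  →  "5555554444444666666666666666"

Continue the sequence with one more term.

55555554444444466666666666666666

Term n consists of n 5's, followed by n+1 4's, followed by 2n+3 6's, where the shown terms are n = 2, 3, 4, 5, 6.
At n = 7 the blocks have lengths 7, 8, 17.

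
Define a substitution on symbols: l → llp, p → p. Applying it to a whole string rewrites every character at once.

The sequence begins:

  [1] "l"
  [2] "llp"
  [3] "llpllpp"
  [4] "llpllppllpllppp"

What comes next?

Applying the rule to each of the 15 symbols of llpllppllpllppp gives the pieces llp llp p llp llp p p llp llp p llp llp p p p, which concatenate to the answer.

llpllppllpllpppllpllppllpllpppp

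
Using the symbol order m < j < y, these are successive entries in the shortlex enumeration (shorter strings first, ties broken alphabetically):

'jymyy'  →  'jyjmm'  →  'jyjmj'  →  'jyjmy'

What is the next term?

jyjjm

Find the rightmost character of jyjmy below y, bump it to the next letter, and reset everything to its right to m.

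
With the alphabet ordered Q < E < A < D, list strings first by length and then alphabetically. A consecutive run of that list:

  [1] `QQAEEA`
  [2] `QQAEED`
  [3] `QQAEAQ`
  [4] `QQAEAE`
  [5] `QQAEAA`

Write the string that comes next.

QQAEAD

Find the rightmost character of QQAEAA below D, bump it to the next letter, and reset everything to its right to Q.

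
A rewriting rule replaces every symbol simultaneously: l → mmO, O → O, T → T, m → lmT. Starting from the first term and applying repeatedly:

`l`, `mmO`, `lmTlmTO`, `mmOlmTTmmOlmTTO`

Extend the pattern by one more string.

lmTlmTOmmOlmTTTlmTlmTOmmOlmTTTO

Applying the rule to each of the 15 symbols of mmOlmTTmmOlmTTO gives the pieces lmT lmT O mmO lmT T T lmT lmT O mmO lmT T T O, which concatenate to the answer.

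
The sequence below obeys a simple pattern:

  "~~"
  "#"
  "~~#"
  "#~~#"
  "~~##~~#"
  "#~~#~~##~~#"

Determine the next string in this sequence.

~~##~~##~~#~~##~~#

From term 3 onward, concatenate the second-to-last term with the last: ~~·# = ~~#, #·~~# = #~~#, …
The next term joins ~~##~~# and #~~#~~##~~#.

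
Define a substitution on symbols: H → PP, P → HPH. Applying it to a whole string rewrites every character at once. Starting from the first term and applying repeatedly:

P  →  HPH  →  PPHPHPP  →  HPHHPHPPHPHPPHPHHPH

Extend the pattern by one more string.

Replace each of the 19 characters of HPHHPHPPHPHPPHPHHPH in place — PP HPH PP PP HPH PP HPH HPH PP HPH PP HPH HPH PP HPH PP PP HPH PP — and concatenate.

PPHPHPPPPHPHPPHPHHPHPPHPHPPHPHHPHPPHPHPPPPHPHPP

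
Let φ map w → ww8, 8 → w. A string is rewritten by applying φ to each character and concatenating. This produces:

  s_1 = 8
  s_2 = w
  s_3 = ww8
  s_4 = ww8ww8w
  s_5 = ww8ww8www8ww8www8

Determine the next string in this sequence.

ww8ww8www8ww8www8ww8ww8www8ww8www8ww8ww8w

Replace each of the 17 characters of ww8ww8www8ww8www8 in place — ww8 ww8 w ww8 ww8 w ww8 ww8 ww8 w ww8 ww8 w ww8 ww8 ww8 w — and concatenate.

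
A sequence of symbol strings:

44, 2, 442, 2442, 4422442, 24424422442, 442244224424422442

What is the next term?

This is a Fibonacci-style word recurrence s(k) = s(k−2)·s(k−1): e.g. 44·2 = 442.
Continuing: 24424422442 · 442244224424422442 gives term 8.

24424422442442244224424422442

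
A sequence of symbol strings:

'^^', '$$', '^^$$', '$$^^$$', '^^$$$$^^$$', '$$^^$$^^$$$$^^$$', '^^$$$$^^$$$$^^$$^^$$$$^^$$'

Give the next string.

$$^^$$^^$$$$^^$$^^$$$$^^$$$$^^$$^^$$$$^^$$

This is a Fibonacci-style word recurrence s(k) = s(k−2)·s(k−1): e.g. ^^·$$ = ^^$$.
So term 8 is $$^^$$^^$$$$^^$$·^^$$$$^^$$$$^^$$^^$$$$^^$$.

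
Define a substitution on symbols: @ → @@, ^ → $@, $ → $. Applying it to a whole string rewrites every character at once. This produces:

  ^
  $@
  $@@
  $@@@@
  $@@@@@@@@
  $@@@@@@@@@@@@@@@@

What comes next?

Rewriting the 17 symbols of $@@@@@@@@@@@@@@@@ one by one yields $ @@ @@ @@ @@ @@ @@ @@ @@ @@ @@ @@ @@ @@ @@ @@ @@; concatenated:

$@@@@@@@@@@@@@@@@@@@@@@@@@@@@@@@@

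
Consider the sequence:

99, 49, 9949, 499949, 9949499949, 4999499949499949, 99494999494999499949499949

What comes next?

From term 3 onward, concatenate the second-to-last term with the last: 99·49 = 9949, 49·9949 = 499949, …
Continuing: 4999499949499949 · 99494999494999499949499949 gives term 8.

499949994949994999494999494999499949499949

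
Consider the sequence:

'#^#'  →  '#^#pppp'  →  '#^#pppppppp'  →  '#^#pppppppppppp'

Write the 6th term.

Each term is the previous one with pppp appended.
From #^#pppppppppppp, 2 further steps: #^#pppppppppppp → #^#pppppppppppppppp → (answer).

#^#pppppppppppppppppppp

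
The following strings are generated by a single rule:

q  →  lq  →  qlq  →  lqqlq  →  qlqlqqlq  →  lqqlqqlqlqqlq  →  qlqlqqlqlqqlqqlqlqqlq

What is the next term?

Each term (from the third on) is the two preceding terms concatenated in order: term 3 = q·lq = qlq.
So term 8 is lqqlqqlqlqqlq·qlqlqqlqlqqlqqlqlqqlq.

lqqlqqlqlqqlqqlqlqqlqlqqlqqlqlqqlq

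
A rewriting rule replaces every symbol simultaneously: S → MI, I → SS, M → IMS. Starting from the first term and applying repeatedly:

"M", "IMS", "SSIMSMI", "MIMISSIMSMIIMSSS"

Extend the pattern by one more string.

Applying the rule to each of the 16 symbols of MIMISSIMSMIIMSSS gives the pieces IMS SS IMS SS MI MI SS IMS MI IMS SS SS IMS MI MI MI, which concatenate to the answer.

IMSSSIMSSSMIMISSIMSMIIMSSSSSIMSMIMIMI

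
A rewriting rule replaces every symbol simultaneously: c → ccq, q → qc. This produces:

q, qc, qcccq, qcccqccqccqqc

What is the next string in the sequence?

qcccqccqccqqcccqccqqcccqccqqcqcccq

Replace each of the 13 characters of qcccqccqccqqc in place — qc ccq ccq ccq qc ccq ccq qc ccq ccq qc qc ccq — and concatenate.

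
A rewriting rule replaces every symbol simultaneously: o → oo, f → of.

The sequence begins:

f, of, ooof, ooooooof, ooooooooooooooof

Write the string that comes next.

ooooooooooooooooooooooooooooooof

Applying the rule to each of the 16 symbols of ooooooooooooooof gives the pieces oo oo oo oo oo oo oo oo oo oo oo oo oo oo oo of, which concatenate to the answer.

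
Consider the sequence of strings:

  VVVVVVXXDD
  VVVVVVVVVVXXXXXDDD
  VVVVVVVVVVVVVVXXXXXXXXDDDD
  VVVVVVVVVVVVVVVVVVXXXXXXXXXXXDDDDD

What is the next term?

Reading off run lengths: V runs 6, 10, 14, 18; X runs 2, 5, 8, 11; D runs 2, 3, 4, 5 — each is linear in n (n = 1, 2, …).
At n = 5 the blocks have lengths 22, 14, 6.

VVVVVVVVVVVVVVVVVVVVVVXXXXXXXXXXXXXXDDDDDD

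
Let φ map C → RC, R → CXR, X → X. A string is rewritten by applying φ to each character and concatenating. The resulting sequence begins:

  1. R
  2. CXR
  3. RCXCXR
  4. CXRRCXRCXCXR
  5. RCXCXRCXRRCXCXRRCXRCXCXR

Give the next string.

CXRRCXRCXCXRRCXCXRCXRRCXRCXCXRCXRRCXCXRRCXRCXCXR

φ(RCXCXRCXRRCXCXRRCXRCXCXR) expands symbol-by-symbol to CXR RC X RC X CXR RC X CXR CXR RC X RC X CXR CXR RC X CXR RC X RC X CXR; joining the 24 pieces gives the next term.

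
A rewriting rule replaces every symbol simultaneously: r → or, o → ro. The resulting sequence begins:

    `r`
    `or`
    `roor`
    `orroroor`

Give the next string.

roororroorroroor

Rewriting each symbol of orroroor: o→ro, r→or, r→or, o→ro, r→or, o→ro, o→ro, r→or, which concatenates to ro or or ro or ro ro or.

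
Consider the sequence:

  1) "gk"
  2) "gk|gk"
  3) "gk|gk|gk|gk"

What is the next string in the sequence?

Each string is two copies of the previous one joined by '|'.
Doubling gk|gk|gk|gk with '|' between the halves:

gk|gk|gk|gk|gk|gk|gk|gk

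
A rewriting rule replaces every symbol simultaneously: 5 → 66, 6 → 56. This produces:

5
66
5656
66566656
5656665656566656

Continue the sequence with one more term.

66566656565666566656665656566656

Replace each of the 16 characters of 5656665656566656 in place — 66 56 66 56 56 56 66 56 66 56 66 56 56 56 66 56 — and concatenate.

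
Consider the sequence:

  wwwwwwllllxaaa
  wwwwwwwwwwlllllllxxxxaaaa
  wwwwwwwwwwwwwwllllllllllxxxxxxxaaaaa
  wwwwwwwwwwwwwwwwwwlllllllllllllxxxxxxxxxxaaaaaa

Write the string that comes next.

wwwwwwwwwwwwwwwwwwwwwwllllllllllllllllxxxxxxxxxxxxxaaaaaaa

Term n consists of 4n+2 w's, followed by 3n+1 l's, followed by 3n-2 x's, followed by n+2 a's (n = 1, 2, …).
For the next term, n = 5, so the run lengths are 22, 16, 13, 7.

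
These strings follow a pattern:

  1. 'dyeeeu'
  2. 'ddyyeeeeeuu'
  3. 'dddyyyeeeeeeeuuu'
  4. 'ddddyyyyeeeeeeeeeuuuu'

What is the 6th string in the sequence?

ddddddyyyyyyeeeeeeeeeeeeeuuuuuu

Each string has the form d^{n} y^{n} e^{2n+1} u^{n} (n = 1, 2, …).
At n = 6 the blocks have lengths 6, 6, 13, 6.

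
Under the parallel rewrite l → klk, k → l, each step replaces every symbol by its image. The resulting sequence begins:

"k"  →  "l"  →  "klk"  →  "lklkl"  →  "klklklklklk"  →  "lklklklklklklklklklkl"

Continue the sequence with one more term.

Rewriting the 21 symbols of lklklklklklklklklklkl one by one yields klk l klk l klk l klk l klk l klk l klk l klk l klk l klk l klk; concatenated:

klklklklklklklklklklklklklklklklklklklklklk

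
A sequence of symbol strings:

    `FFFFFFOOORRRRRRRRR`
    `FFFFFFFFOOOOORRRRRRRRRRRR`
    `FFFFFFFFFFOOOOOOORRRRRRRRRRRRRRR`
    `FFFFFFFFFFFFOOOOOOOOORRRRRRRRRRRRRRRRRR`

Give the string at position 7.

Each string has the form F^{2n+2} O^{2n-1} R^{3n+3}, where the shown terms are n = 2, 3, 4, 5.
Setting n = 8 gives 18, 15, 27 characters in each block.

FFFFFFFFFFFFFFFFFFOOOOOOOOOOOOOOORRRRRRRRRRRRRRRRRRRRRRRRRRR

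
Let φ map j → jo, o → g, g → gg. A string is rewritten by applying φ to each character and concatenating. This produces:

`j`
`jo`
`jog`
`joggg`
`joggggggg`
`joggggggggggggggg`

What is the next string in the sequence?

Replace each of the 17 characters of joggggggggggggggg in place — jo g gg gg gg gg gg gg gg gg gg gg gg gg gg gg gg — and concatenate.

joggggggggggggggggggggggggggggggg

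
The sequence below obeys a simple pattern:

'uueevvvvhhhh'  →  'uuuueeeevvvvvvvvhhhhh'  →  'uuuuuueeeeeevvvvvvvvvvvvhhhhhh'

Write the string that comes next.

uuuuuuuueeeeeeeevvvvvvvvvvvvvvvvhhhhhhh

Term n consists of 2n u's, followed by 2n e's, followed by 4n v's, followed by n+3 h's (n = 1, 2, …).
Setting n = 4 gives 8, 8, 16, 7 characters in each block.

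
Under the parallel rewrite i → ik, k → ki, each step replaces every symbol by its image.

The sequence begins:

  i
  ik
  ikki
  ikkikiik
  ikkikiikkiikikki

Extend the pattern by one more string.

Rewriting the 16 symbols of ikkikiikkiikikki one by one yields ik ki ki ik ki ik ik ki ki ik ik ki ik ki ki ik; concatenated:

ikkikiikkiikikkikiikikkiikkikiik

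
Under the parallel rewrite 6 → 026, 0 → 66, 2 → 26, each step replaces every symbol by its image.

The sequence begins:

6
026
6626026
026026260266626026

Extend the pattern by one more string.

φ(026026260266626026) expands symbol-by-symbol to 66 26 026 66 26 026 26 026 66 26 026 026 026 26 026 66 26 026; joining the 18 pieces gives the next term.

66260266626026260266626026026026260266626026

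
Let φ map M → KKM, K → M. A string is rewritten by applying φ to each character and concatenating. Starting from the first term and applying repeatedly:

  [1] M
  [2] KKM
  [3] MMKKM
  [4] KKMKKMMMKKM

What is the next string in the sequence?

MMKKMMMKKMKKMKKMMMKKM

Rewriting each symbol of KKMKKMMMKKM: K→M, K→M, M→KKM, K→M, K→M, M→KKM, M→KKM, M→KKM, K→M, K→M, M→KKM, which concatenates to M M KKM M M KKM KKM KKM M M KKM.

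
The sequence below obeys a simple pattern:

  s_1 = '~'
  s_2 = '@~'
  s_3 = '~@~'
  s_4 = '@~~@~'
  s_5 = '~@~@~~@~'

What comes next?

@~~@~~@~@~~@~

From term 3 onward, concatenate the second-to-last term with the last: ~·@~ = ~@~, @~·~@~ = @~~@~, …
Continuing: @~~@~ · ~@~@~~@~ gives term 6.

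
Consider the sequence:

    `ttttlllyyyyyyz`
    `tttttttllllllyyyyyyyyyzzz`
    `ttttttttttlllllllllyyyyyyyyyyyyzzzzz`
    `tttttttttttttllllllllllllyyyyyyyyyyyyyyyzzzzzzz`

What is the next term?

The n-th term is 3n+1 t's then 3n l's then 3n+3 y's then 2n-1 z's (n = 1, 2, …).
At n = 5 the blocks have lengths 16, 15, 18, 9.

ttttttttttttttttlllllllllllllllyyyyyyyyyyyyyyyyyyzzzzzzzzz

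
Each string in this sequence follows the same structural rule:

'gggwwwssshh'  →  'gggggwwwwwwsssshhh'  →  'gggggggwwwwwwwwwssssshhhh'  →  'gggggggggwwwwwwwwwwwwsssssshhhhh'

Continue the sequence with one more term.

gggggggggggwwwwwwwwwwwwwwwssssssshhhhhh

Reading off run lengths: g runs 3, 5, 7, 9; w runs 3, 6, 9, 12; s runs 3, 4, 5, 6; h runs 2, 3, 4, 5 — each is linear in n (n = 1, 2, …).
At n = 5 the blocks have lengths 11, 15, 7, 6.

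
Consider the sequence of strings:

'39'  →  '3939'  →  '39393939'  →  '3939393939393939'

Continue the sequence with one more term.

39393939393939393939393939393939

Each string is two copies of the previous one concatenated.
So the next term is two copies of 3939393939393939.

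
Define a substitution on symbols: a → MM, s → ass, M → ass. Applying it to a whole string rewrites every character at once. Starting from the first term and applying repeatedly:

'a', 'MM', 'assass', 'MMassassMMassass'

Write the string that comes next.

assassMMassassMMassassassassMMassassMMassass

Replace each of the 16 characters of MMassassMMassass in place — ass ass MM ass ass MM ass ass ass ass MM ass ass MM ass ass — and concatenate.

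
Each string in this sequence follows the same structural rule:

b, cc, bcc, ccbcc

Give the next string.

From term 3 onward, concatenate the second-to-last term with the last: b·cc = bcc, cc·bcc = ccbcc, …
Continuing: bcc · ccbcc gives term 5.

bccccbcc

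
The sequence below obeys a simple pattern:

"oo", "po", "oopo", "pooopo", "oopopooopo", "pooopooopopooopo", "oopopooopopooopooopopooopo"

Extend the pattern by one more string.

This is a Fibonacci-style word recurrence s(k) = s(k−2)·s(k−1): e.g. oo·po = oopo.
Continuing: pooopooopopooopo · oopopooopopooopooopopooopo gives term 8.

pooopooopopooopooopopooopopooopooopopooopo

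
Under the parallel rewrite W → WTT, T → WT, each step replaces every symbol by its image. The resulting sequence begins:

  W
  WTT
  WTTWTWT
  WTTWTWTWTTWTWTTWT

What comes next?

WTTWTWTWTTWTWTTWTWTTWTWTWTTWTWTTWTWTWTTWT

φ(WTTWTWTWTTWTWTTWT) expands symbol-by-symbol to WTT WT WT WTT WT WTT WT WTT WT WT WTT WT WTT WT WT WTT WT; joining the 17 pieces gives the next term.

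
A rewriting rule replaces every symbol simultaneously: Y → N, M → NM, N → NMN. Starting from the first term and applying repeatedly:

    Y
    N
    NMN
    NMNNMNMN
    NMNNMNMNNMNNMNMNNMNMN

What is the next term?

φ(NMNNMNMNNMNNMNMNNMNMN) expands symbol-by-symbol to NMN NM NMN NMN NM NMN NM NMN NMN NM NMN NMN NM NMN NM NMN NMN NM NMN NM NMN; joining the 21 pieces gives the next term.

NMNNMNMNNMNNMNMNNMNMNNMNNMNMNNMNNMNMNNMNMNNMNNMNMNNMNMN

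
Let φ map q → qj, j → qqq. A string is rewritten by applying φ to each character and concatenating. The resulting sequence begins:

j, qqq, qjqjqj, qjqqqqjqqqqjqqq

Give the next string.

qjqqqqjqjqjqjqqqqjqjqjqjqqqqjqjqj

Replace each of the 15 characters of qjqqqqjqqqqjqqq in place — qj qqq qj qj qj qj qqq qj qj qj qj qqq qj qj qj — and concatenate.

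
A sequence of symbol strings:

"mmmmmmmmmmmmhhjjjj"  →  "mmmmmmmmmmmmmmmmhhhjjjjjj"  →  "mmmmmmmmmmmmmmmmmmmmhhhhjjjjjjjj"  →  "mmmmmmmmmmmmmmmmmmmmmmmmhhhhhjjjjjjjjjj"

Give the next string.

Reading off run lengths: m runs 12, 16, 20, 24; h runs 2, 3, 4, 5; j runs 4, 6, 8, 10 — each is linear in n, where the shown terms are n = 3, 4, 5, 6.
At n = 7 the blocks have lengths 28, 6, 12.

mmmmmmmmmmmmmmmmmmmmmmmmmmmmhhhhhhjjjjjjjjjjjj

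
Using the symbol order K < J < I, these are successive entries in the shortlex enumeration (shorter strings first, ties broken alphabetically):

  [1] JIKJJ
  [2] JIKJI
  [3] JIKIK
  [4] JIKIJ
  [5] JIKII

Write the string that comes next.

The successor of JIKII increments the rightmost position that isn't already I and resets every position after it to K.

JIJKK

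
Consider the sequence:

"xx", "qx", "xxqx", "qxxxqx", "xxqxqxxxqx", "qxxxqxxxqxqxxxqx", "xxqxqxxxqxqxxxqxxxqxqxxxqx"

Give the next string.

qxxxqxxxqxqxxxqxxxqxqxxxqxqxxxqxxxqxqxxxqx

From term 3 onward, concatenate the second-to-last term with the last: xx·qx = xxqx, qx·xxqx = qxxxqx, …
Continuing: qxxxqxxxqxqxxxqx · xxqxqxxxqxqxxxqxxxqxqxxxqx gives term 8.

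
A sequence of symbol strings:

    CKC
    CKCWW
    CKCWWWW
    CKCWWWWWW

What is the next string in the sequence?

Each term is the previous one with WW appended.
So the next term is CKCWWWWWW·WW.

CKCWWWWWWWW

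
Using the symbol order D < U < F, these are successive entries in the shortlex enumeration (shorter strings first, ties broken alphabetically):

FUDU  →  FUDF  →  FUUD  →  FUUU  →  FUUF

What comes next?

Find the rightmost character of FUUF below F, bump it to the next letter, and reset everything to its right to D.

FUFD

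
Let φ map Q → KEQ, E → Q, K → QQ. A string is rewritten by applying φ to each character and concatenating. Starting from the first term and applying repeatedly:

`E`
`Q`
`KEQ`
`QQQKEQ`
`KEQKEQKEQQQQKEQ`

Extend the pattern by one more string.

φ(KEQKEQKEQQQQKEQ) expands symbol-by-symbol to QQ Q KEQ QQ Q KEQ QQ Q KEQ KEQ KEQ KEQ QQ Q KEQ; joining the 15 pieces gives the next term.

QQQKEQQQQKEQQQQKEQKEQKEQKEQQQQKEQ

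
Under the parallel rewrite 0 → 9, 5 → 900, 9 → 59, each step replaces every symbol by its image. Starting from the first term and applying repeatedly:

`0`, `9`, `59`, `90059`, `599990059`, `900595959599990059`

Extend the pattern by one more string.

Rewriting the 18 symbols of 900595959599990059 one by one yields 59 9 9 900 59 900 59 900 59 900 59 59 59 59 9 9 900 59; concatenated:

5999900599005990059900595959599990059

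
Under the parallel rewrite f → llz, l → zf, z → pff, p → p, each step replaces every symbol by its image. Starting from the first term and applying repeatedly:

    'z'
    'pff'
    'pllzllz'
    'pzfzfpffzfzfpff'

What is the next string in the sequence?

Applying the rule to each of the 15 symbols of pzfzfpffzfzfpff gives the pieces p pff llz pff llz p llz llz pff llz pff llz p llz llz, which concatenate to the answer.

ppffllzpffllzpllzllzpffllzpffllzpllzllz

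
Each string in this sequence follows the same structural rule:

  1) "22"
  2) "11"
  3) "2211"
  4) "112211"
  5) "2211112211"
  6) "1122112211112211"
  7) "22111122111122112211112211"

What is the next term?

112211221111221122111122111122112211112211

Each term (from the third on) is the two preceding terms concatenated in order: term 3 = 22·11 = 2211.
Continuing: 1122112211112211 · 22111122111122112211112211 gives term 8.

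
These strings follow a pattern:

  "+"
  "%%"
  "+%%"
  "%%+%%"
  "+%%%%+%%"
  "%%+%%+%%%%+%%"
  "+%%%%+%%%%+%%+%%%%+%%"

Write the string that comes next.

Each term (from the third on) is the two preceding terms concatenated in order: term 3 = +·%% = +%%.
So term 8 is %%+%%+%%%%+%%·+%%%%+%%%%+%%+%%%%+%%.

%%+%%+%%%%+%%+%%%%+%%%%+%%+%%%%+%%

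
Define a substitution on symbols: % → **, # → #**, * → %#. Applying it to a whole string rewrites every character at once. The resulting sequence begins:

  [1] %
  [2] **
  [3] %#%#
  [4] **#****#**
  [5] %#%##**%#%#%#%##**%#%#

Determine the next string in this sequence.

Rewriting the 22 symbols of %#%##**%#%#%#%##**%#%# one by one yields ** #** ** #** #** %# %# ** #** ** #** ** #** ** #** #** %# %# ** #** ** #**; concatenated:

**#****#**#**%#%#**#****#****#****#**#**%#%#**#****#**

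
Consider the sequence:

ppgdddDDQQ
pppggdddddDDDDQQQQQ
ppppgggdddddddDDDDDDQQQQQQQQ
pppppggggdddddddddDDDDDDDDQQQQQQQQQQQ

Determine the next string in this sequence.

Term n consists of n+1 p's, followed by n g's, followed by 2n+1 d's, followed by 2n D's, followed by 3n-1 Q's (n = 1, 2, …).
Setting n = 5 gives 6, 5, 11, 10, 14 characters in each block.

ppppppgggggdddddddddddDDDDDDDDDDQQQQQQQQQQQQQQ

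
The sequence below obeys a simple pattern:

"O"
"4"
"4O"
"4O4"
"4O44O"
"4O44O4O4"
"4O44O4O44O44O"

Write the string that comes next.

From term 3 onward, concatenate the last term with the second-to-last: 4·O = 4O, 4O·4 = 4O4, …
The next term joins 4O44O4O44O44O and 4O44O4O4.

4O44O4O44O44O4O44O4O4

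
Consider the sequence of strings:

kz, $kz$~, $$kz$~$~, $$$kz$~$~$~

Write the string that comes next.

s(k+1) = $·s(k)·$~, so each term gains $ as a prefix and $~ as a suffix.
So the next term is $·$$$kz$~$~$~·$~.

$$$$kz$~$~$~$~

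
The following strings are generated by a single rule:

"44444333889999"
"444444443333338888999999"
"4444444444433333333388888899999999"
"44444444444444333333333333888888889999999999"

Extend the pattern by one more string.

Term n consists of 3n+2 4's, followed by 3n 3's, followed by 2n 8's, followed by 2n+2 9's (n = 1, 2, …).
For the next term, n = 5, so the run lengths are 17, 15, 10, 12.

444444444444444443333333333333338888888888999999999999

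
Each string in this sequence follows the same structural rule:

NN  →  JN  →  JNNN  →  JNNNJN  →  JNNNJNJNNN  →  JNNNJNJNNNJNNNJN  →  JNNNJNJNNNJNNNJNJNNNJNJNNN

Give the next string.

Each term (from the third on) is the previous term followed by the one before it: term 3 = JN·NN = JNNN.
The next term joins JNNNJNJNNNJNNNJNJNNNJNJNNN and JNNNJNJNNNJNNNJN.

JNNNJNJNNNJNNNJNJNNNJNJNNNJNNNJNJNNNJNNNJN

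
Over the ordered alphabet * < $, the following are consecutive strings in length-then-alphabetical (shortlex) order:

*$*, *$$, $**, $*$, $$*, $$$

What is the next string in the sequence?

****

After $$$ the length-3 strings are exhausted; the first length-4 string is 4 copies of *.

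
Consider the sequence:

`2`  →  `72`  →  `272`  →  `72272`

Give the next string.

Each term (from the third on) is the two preceding terms concatenated in order: term 3 = 2·72 = 272.
The next term joins 272 and 72272.

27272272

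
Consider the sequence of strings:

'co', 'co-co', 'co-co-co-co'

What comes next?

co-co-co-co-co-co-co-co

Each string is two copies of the previous one joined by '-'.
One more doubling of co-co-co-co gives the answer.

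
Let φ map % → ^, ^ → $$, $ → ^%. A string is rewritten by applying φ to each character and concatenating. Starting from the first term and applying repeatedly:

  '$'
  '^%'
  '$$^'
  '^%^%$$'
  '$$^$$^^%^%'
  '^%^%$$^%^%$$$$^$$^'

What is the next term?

Replace each of the 18 characters of ^%^%$$^%^%$$$$^$$^ in place — $$ ^ $$ ^ ^% ^% $$ ^ $$ ^ ^% ^% ^% ^% $$ ^% ^% $$ — and concatenate.

$$^$$^^%^%$$^$$^^%^%^%^%$$^%^%$$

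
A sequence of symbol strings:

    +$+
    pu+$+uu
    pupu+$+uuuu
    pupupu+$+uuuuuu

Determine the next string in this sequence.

pupupupu+$+uuuuuuuu

Every step adds pu to the front and uu to the end of the previous string.
So the next term is pu·pupupu+$+uuuuuu·uu.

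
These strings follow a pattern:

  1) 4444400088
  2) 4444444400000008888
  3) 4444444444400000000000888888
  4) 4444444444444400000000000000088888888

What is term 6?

Each string has the form 4^{3n+2} 0^{4n-1} 8^{2n} (n = 1, 2, …).
Setting n = 6 gives 20, 23, 12 characters in each block.

4444444444444444444400000000000000000000000888888888888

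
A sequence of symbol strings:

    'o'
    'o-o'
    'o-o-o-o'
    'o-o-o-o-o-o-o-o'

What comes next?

o-o-o-o-o-o-o-o-o-o-o-o-o-o-o-o

s(k+1) = s(k)·-·s(k) — each term doubles the last with '-' between the halves.
One more doubling of o-o-o-o-o-o-o-o gives the answer.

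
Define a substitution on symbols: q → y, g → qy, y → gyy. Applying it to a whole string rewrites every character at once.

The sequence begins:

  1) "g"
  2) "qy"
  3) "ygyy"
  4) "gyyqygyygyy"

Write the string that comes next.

qygyygyyygyyqygyygyyqygyygyy

Apply φ to gyyqygyygyy symbol by symbol: g→qy, y→gyy, y→gyy, q→y, y→gyy, g→qy, y→gyy, y→gyy, g→qy, y→gyy, y→gyy; joined: qy gyy gyy y gyy qy gyy gyy qy gyy gyy.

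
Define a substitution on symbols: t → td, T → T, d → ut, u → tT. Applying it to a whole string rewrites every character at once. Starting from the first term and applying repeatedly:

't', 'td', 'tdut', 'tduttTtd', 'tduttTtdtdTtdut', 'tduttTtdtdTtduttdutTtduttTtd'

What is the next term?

tduttTtdtdTtduttdutTtduttTtdtduttTtdTtduttTtdtdTtdut

Applying the rule to each of the 28 symbols of tduttTtdtdTtduttdutTtduttTtd gives the pieces td ut tT td td T td ut td ut T td ut tT td td ut tT td T td ut tT td td T td ut, which concatenate to the answer.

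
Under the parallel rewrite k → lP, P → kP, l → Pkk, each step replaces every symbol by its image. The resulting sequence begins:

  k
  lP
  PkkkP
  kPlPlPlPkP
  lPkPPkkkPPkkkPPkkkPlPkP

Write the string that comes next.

Rewriting the 23 symbols of lPkPPkkkPPkkkPPkkkPlPkP one by one yields Pkk kP lP kP kP lP lP lP kP kP lP lP lP kP kP lP lP lP kP Pkk kP lP kP; concatenated:

PkkkPlPkPkPlPlPlPkPkPlPlPlPkPkPlPlPlPkPPkkkPlPkP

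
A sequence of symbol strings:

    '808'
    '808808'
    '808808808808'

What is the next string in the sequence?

s(k+1) = s(k)·s(k) — each term doubles the last.
So the next term is two copies of 808808808808.

808808808808808808808808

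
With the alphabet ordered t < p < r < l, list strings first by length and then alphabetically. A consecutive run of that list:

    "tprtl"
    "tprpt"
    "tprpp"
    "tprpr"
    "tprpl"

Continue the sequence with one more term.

tprrt

Find the rightmost character of tprpl below l, bump it to the next letter, and reset everything to its right to t.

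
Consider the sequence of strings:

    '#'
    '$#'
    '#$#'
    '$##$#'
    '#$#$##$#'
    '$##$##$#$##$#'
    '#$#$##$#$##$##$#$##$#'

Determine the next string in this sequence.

This is a Fibonacci-style word recurrence s(k) = s(k−2)·s(k−1): e.g. #·$# = #$#.
So term 8 is $##$##$#$##$#·#$#$##$#$##$##$#$##$#.

$##$##$#$##$##$#$##$#$##$##$#$##$#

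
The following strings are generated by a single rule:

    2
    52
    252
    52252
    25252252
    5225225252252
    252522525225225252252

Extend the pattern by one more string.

From term 3 onward, concatenate the second-to-last term with the last: 2·52 = 252, 52·252 = 52252, …
Continuing: 5225225252252 · 252522525225225252252 gives term 8.

5225225252252252522525225225252252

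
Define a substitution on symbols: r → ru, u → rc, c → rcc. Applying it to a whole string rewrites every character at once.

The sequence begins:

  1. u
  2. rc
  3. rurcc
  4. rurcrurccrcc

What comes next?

Rewriting each symbol of rurcrurccrcc: r→ru, u→rc, r→ru, c→rcc, r→ru, u→rc, r→ru, c→rcc, c→rcc, r→ru, c→rcc, c→rcc, which concatenates to ru rc ru rcc ru rc ru rcc rcc ru rcc rcc.

rurcrurccrurcrurccrccrurccrcc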